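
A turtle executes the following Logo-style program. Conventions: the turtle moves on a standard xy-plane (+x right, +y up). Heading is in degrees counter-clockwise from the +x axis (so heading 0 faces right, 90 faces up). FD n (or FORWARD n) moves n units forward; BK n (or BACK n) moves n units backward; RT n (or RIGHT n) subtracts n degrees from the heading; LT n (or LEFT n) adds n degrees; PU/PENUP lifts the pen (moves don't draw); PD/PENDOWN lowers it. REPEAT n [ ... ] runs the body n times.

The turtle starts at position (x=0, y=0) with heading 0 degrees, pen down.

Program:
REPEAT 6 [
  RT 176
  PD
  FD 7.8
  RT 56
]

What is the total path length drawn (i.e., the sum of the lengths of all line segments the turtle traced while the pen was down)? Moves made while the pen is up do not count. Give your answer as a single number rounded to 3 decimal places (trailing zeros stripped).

Answer: 46.8

Derivation:
Executing turtle program step by step:
Start: pos=(0,0), heading=0, pen down
REPEAT 6 [
  -- iteration 1/6 --
  RT 176: heading 0 -> 184
  PD: pen down
  FD 7.8: (0,0) -> (-7.781,-0.544) [heading=184, draw]
  RT 56: heading 184 -> 128
  -- iteration 2/6 --
  RT 176: heading 128 -> 312
  PD: pen down
  FD 7.8: (-7.781,-0.544) -> (-2.562,-6.341) [heading=312, draw]
  RT 56: heading 312 -> 256
  -- iteration 3/6 --
  RT 176: heading 256 -> 80
  PD: pen down
  FD 7.8: (-2.562,-6.341) -> (-1.207,1.341) [heading=80, draw]
  RT 56: heading 80 -> 24
  -- iteration 4/6 --
  RT 176: heading 24 -> 208
  PD: pen down
  FD 7.8: (-1.207,1.341) -> (-8.094,-2.321) [heading=208, draw]
  RT 56: heading 208 -> 152
  -- iteration 5/6 --
  RT 176: heading 152 -> 336
  PD: pen down
  FD 7.8: (-8.094,-2.321) -> (-0.969,-5.494) [heading=336, draw]
  RT 56: heading 336 -> 280
  -- iteration 6/6 --
  RT 176: heading 280 -> 104
  PD: pen down
  FD 7.8: (-0.969,-5.494) -> (-2.856,2.075) [heading=104, draw]
  RT 56: heading 104 -> 48
]
Final: pos=(-2.856,2.075), heading=48, 6 segment(s) drawn

Segment lengths:
  seg 1: (0,0) -> (-7.781,-0.544), length = 7.8
  seg 2: (-7.781,-0.544) -> (-2.562,-6.341), length = 7.8
  seg 3: (-2.562,-6.341) -> (-1.207,1.341), length = 7.8
  seg 4: (-1.207,1.341) -> (-8.094,-2.321), length = 7.8
  seg 5: (-8.094,-2.321) -> (-0.969,-5.494), length = 7.8
  seg 6: (-0.969,-5.494) -> (-2.856,2.075), length = 7.8
Total = 46.8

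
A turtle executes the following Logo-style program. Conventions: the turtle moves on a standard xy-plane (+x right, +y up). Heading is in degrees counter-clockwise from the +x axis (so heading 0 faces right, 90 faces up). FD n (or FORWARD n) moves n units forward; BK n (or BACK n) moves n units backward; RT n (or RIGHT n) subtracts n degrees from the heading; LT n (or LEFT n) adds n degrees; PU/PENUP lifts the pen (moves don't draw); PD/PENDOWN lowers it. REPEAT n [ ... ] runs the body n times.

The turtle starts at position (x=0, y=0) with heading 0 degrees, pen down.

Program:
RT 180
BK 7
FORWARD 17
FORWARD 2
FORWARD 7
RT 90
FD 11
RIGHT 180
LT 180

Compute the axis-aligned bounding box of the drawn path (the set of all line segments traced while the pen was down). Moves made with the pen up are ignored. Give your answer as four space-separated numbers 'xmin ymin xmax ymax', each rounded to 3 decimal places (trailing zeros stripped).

Executing turtle program step by step:
Start: pos=(0,0), heading=0, pen down
RT 180: heading 0 -> 180
BK 7: (0,0) -> (7,0) [heading=180, draw]
FD 17: (7,0) -> (-10,0) [heading=180, draw]
FD 2: (-10,0) -> (-12,0) [heading=180, draw]
FD 7: (-12,0) -> (-19,0) [heading=180, draw]
RT 90: heading 180 -> 90
FD 11: (-19,0) -> (-19,11) [heading=90, draw]
RT 180: heading 90 -> 270
LT 180: heading 270 -> 90
Final: pos=(-19,11), heading=90, 5 segment(s) drawn

Segment endpoints: x in {-19, -19, -12, -10, 0, 7}, y in {0, 0, 0, 0, 0, 11}
xmin=-19, ymin=0, xmax=7, ymax=11

Answer: -19 0 7 11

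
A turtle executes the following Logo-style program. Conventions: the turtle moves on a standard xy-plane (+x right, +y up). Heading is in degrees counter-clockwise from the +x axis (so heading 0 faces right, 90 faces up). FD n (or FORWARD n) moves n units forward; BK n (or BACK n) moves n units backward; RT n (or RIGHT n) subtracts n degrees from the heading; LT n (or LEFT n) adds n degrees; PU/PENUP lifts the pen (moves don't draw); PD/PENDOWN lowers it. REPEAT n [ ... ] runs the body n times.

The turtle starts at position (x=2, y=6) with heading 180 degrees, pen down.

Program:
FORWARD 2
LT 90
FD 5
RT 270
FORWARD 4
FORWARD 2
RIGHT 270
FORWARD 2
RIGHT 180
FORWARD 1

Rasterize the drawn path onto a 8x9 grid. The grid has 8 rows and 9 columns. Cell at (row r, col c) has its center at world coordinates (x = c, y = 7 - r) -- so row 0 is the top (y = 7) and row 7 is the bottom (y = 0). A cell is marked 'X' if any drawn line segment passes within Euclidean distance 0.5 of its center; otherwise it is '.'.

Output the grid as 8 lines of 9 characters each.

Segment 0: (2,6) -> (0,6)
Segment 1: (0,6) -> (-0,1)
Segment 2: (-0,1) -> (4,1)
Segment 3: (4,1) -> (6,1)
Segment 4: (6,1) -> (6,3)
Segment 5: (6,3) -> (6,2)

Answer: .........
XXX......
X........
X........
X.....X..
X.....X..
XXXXXXX..
.........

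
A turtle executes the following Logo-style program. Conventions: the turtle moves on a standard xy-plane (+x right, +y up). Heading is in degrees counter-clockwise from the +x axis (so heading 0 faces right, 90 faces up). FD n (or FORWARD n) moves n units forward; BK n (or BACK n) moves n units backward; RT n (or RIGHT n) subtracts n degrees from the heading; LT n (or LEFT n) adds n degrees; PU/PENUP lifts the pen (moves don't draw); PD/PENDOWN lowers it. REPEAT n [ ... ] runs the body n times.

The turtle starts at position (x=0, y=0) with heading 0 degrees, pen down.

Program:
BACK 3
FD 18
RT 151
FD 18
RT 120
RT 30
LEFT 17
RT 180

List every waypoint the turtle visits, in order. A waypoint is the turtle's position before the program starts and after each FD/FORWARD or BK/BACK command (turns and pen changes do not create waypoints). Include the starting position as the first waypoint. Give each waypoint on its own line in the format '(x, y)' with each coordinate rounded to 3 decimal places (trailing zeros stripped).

Executing turtle program step by step:
Start: pos=(0,0), heading=0, pen down
BK 3: (0,0) -> (-3,0) [heading=0, draw]
FD 18: (-3,0) -> (15,0) [heading=0, draw]
RT 151: heading 0 -> 209
FD 18: (15,0) -> (-0.743,-8.727) [heading=209, draw]
RT 120: heading 209 -> 89
RT 30: heading 89 -> 59
LT 17: heading 59 -> 76
RT 180: heading 76 -> 256
Final: pos=(-0.743,-8.727), heading=256, 3 segment(s) drawn
Waypoints (4 total):
(0, 0)
(-3, 0)
(15, 0)
(-0.743, -8.727)

Answer: (0, 0)
(-3, 0)
(15, 0)
(-0.743, -8.727)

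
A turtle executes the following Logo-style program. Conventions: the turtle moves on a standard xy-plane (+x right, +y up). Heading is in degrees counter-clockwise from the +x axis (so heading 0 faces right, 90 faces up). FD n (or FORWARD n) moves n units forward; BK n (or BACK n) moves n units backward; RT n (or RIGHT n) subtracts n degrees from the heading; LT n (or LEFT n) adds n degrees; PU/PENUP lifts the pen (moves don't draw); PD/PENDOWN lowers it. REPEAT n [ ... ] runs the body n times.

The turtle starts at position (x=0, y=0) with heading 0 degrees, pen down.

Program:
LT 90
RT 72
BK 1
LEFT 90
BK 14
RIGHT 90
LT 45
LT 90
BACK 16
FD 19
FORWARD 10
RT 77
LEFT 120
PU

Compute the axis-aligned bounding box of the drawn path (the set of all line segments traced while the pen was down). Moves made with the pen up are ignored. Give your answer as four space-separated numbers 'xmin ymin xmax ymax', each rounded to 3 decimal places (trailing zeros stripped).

Executing turtle program step by step:
Start: pos=(0,0), heading=0, pen down
LT 90: heading 0 -> 90
RT 72: heading 90 -> 18
BK 1: (0,0) -> (-0.951,-0.309) [heading=18, draw]
LT 90: heading 18 -> 108
BK 14: (-0.951,-0.309) -> (3.375,-13.624) [heading=108, draw]
RT 90: heading 108 -> 18
LT 45: heading 18 -> 63
LT 90: heading 63 -> 153
BK 16: (3.375,-13.624) -> (17.631,-20.888) [heading=153, draw]
FD 19: (17.631,-20.888) -> (0.702,-12.262) [heading=153, draw]
FD 10: (0.702,-12.262) -> (-8.208,-7.722) [heading=153, draw]
RT 77: heading 153 -> 76
LT 120: heading 76 -> 196
PU: pen up
Final: pos=(-8.208,-7.722), heading=196, 5 segment(s) drawn

Segment endpoints: x in {-8.208, -0.951, 0, 0.702, 3.375, 17.631}, y in {-20.888, -13.624, -12.262, -7.722, -0.309, 0}
xmin=-8.208, ymin=-20.888, xmax=17.631, ymax=0

Answer: -8.208 -20.888 17.631 0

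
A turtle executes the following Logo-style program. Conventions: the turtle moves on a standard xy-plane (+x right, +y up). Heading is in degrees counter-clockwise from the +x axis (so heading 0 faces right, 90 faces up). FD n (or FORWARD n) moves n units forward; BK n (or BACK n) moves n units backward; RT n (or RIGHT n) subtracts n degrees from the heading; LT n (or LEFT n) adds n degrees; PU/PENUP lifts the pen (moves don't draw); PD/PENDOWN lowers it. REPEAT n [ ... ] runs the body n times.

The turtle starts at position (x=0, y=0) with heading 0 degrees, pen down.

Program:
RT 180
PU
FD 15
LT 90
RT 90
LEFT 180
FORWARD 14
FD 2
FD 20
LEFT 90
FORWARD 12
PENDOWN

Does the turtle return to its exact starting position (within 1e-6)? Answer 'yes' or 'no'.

Executing turtle program step by step:
Start: pos=(0,0), heading=0, pen down
RT 180: heading 0 -> 180
PU: pen up
FD 15: (0,0) -> (-15,0) [heading=180, move]
LT 90: heading 180 -> 270
RT 90: heading 270 -> 180
LT 180: heading 180 -> 0
FD 14: (-15,0) -> (-1,0) [heading=0, move]
FD 2: (-1,0) -> (1,0) [heading=0, move]
FD 20: (1,0) -> (21,0) [heading=0, move]
LT 90: heading 0 -> 90
FD 12: (21,0) -> (21,12) [heading=90, move]
PD: pen down
Final: pos=(21,12), heading=90, 0 segment(s) drawn

Start position: (0, 0)
Final position: (21, 12)
Distance = 24.187; >= 1e-6 -> NOT closed

Answer: no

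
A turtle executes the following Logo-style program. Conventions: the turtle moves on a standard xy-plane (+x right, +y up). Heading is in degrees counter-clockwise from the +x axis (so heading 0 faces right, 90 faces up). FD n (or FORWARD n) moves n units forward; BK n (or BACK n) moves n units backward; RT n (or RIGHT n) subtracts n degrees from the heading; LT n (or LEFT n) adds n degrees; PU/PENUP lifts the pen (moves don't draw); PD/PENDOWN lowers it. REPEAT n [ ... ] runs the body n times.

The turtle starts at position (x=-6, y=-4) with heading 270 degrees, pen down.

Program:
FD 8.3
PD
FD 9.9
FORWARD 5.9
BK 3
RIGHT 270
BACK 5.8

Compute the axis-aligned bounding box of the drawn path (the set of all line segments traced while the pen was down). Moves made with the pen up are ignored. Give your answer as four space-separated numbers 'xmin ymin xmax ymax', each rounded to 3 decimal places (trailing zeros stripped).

Executing turtle program step by step:
Start: pos=(-6,-4), heading=270, pen down
FD 8.3: (-6,-4) -> (-6,-12.3) [heading=270, draw]
PD: pen down
FD 9.9: (-6,-12.3) -> (-6,-22.2) [heading=270, draw]
FD 5.9: (-6,-22.2) -> (-6,-28.1) [heading=270, draw]
BK 3: (-6,-28.1) -> (-6,-25.1) [heading=270, draw]
RT 270: heading 270 -> 0
BK 5.8: (-6,-25.1) -> (-11.8,-25.1) [heading=0, draw]
Final: pos=(-11.8,-25.1), heading=0, 5 segment(s) drawn

Segment endpoints: x in {-11.8, -6, -6, -6, -6}, y in {-28.1, -25.1, -22.2, -12.3, -4}
xmin=-11.8, ymin=-28.1, xmax=-6, ymax=-4

Answer: -11.8 -28.1 -6 -4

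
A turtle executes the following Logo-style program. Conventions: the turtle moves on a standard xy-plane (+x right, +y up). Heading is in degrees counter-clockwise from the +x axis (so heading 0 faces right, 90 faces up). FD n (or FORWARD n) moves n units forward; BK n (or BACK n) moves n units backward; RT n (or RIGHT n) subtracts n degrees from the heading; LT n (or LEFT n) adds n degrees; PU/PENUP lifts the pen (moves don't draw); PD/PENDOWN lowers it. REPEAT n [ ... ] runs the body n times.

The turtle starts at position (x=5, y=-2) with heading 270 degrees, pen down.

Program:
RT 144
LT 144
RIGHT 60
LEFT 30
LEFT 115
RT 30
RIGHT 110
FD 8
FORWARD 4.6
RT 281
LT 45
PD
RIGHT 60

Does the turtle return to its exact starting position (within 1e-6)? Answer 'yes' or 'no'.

Answer: no

Derivation:
Executing turtle program step by step:
Start: pos=(5,-2), heading=270, pen down
RT 144: heading 270 -> 126
LT 144: heading 126 -> 270
RT 60: heading 270 -> 210
LT 30: heading 210 -> 240
LT 115: heading 240 -> 355
RT 30: heading 355 -> 325
RT 110: heading 325 -> 215
FD 8: (5,-2) -> (-1.553,-6.589) [heading=215, draw]
FD 4.6: (-1.553,-6.589) -> (-5.321,-9.227) [heading=215, draw]
RT 281: heading 215 -> 294
LT 45: heading 294 -> 339
PD: pen down
RT 60: heading 339 -> 279
Final: pos=(-5.321,-9.227), heading=279, 2 segment(s) drawn

Start position: (5, -2)
Final position: (-5.321, -9.227)
Distance = 12.6; >= 1e-6 -> NOT closed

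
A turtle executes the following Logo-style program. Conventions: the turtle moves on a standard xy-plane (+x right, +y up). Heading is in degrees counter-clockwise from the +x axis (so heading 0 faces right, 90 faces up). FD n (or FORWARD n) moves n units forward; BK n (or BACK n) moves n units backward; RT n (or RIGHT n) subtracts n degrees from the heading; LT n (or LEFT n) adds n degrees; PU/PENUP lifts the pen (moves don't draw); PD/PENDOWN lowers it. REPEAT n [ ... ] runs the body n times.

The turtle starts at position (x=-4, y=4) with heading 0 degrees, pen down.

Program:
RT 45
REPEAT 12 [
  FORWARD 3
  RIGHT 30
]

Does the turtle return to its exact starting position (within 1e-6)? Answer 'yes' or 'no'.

Executing turtle program step by step:
Start: pos=(-4,4), heading=0, pen down
RT 45: heading 0 -> 315
REPEAT 12 [
  -- iteration 1/12 --
  FD 3: (-4,4) -> (-1.879,1.879) [heading=315, draw]
  RT 30: heading 315 -> 285
  -- iteration 2/12 --
  FD 3: (-1.879,1.879) -> (-1.102,-1.019) [heading=285, draw]
  RT 30: heading 285 -> 255
  -- iteration 3/12 --
  FD 3: (-1.102,-1.019) -> (-1.879,-3.917) [heading=255, draw]
  RT 30: heading 255 -> 225
  -- iteration 4/12 --
  FD 3: (-1.879,-3.917) -> (-4,-6.038) [heading=225, draw]
  RT 30: heading 225 -> 195
  -- iteration 5/12 --
  FD 3: (-4,-6.038) -> (-6.898,-6.815) [heading=195, draw]
  RT 30: heading 195 -> 165
  -- iteration 6/12 --
  FD 3: (-6.898,-6.815) -> (-9.796,-6.038) [heading=165, draw]
  RT 30: heading 165 -> 135
  -- iteration 7/12 --
  FD 3: (-9.796,-6.038) -> (-11.917,-3.917) [heading=135, draw]
  RT 30: heading 135 -> 105
  -- iteration 8/12 --
  FD 3: (-11.917,-3.917) -> (-12.693,-1.019) [heading=105, draw]
  RT 30: heading 105 -> 75
  -- iteration 9/12 --
  FD 3: (-12.693,-1.019) -> (-11.917,1.879) [heading=75, draw]
  RT 30: heading 75 -> 45
  -- iteration 10/12 --
  FD 3: (-11.917,1.879) -> (-9.796,4) [heading=45, draw]
  RT 30: heading 45 -> 15
  -- iteration 11/12 --
  FD 3: (-9.796,4) -> (-6.898,4.776) [heading=15, draw]
  RT 30: heading 15 -> 345
  -- iteration 12/12 --
  FD 3: (-6.898,4.776) -> (-4,4) [heading=345, draw]
  RT 30: heading 345 -> 315
]
Final: pos=(-4,4), heading=315, 12 segment(s) drawn

Start position: (-4, 4)
Final position: (-4, 4)
Distance = 0; < 1e-6 -> CLOSED

Answer: yes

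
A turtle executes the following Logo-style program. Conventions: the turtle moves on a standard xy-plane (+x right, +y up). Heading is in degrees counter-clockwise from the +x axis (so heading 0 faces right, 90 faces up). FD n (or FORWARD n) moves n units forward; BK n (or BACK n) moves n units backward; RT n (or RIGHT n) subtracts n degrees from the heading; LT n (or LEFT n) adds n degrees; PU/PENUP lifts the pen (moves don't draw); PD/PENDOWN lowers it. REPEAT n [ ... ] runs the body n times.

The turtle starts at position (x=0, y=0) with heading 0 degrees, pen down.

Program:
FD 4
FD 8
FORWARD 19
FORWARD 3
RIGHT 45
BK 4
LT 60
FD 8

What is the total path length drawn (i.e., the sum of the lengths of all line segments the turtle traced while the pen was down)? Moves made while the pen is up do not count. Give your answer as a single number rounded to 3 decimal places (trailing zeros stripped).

Answer: 46

Derivation:
Executing turtle program step by step:
Start: pos=(0,0), heading=0, pen down
FD 4: (0,0) -> (4,0) [heading=0, draw]
FD 8: (4,0) -> (12,0) [heading=0, draw]
FD 19: (12,0) -> (31,0) [heading=0, draw]
FD 3: (31,0) -> (34,0) [heading=0, draw]
RT 45: heading 0 -> 315
BK 4: (34,0) -> (31.172,2.828) [heading=315, draw]
LT 60: heading 315 -> 15
FD 8: (31.172,2.828) -> (38.899,4.899) [heading=15, draw]
Final: pos=(38.899,4.899), heading=15, 6 segment(s) drawn

Segment lengths:
  seg 1: (0,0) -> (4,0), length = 4
  seg 2: (4,0) -> (12,0), length = 8
  seg 3: (12,0) -> (31,0), length = 19
  seg 4: (31,0) -> (34,0), length = 3
  seg 5: (34,0) -> (31.172,2.828), length = 4
  seg 6: (31.172,2.828) -> (38.899,4.899), length = 8
Total = 46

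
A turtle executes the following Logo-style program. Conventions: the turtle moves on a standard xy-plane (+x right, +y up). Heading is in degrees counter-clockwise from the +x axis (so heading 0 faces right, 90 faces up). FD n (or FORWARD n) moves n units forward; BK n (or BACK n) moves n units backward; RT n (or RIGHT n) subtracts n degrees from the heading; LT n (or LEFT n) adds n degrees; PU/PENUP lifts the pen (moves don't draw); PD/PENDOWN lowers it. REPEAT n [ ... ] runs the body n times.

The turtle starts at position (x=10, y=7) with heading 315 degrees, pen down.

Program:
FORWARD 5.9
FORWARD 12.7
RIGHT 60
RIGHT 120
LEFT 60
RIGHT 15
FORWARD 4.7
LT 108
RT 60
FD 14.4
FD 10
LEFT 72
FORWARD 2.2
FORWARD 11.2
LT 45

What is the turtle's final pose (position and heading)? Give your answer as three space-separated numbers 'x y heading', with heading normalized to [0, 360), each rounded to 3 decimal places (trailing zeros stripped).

Answer: 8.825 -35.89 345

Derivation:
Executing turtle program step by step:
Start: pos=(10,7), heading=315, pen down
FD 5.9: (10,7) -> (14.172,2.828) [heading=315, draw]
FD 12.7: (14.172,2.828) -> (23.152,-6.152) [heading=315, draw]
RT 60: heading 315 -> 255
RT 120: heading 255 -> 135
LT 60: heading 135 -> 195
RT 15: heading 195 -> 180
FD 4.7: (23.152,-6.152) -> (18.452,-6.152) [heading=180, draw]
LT 108: heading 180 -> 288
RT 60: heading 288 -> 228
FD 14.4: (18.452,-6.152) -> (8.817,-16.853) [heading=228, draw]
FD 10: (8.817,-16.853) -> (2.125,-24.285) [heading=228, draw]
LT 72: heading 228 -> 300
FD 2.2: (2.125,-24.285) -> (3.225,-26.19) [heading=300, draw]
FD 11.2: (3.225,-26.19) -> (8.825,-35.89) [heading=300, draw]
LT 45: heading 300 -> 345
Final: pos=(8.825,-35.89), heading=345, 7 segment(s) drawn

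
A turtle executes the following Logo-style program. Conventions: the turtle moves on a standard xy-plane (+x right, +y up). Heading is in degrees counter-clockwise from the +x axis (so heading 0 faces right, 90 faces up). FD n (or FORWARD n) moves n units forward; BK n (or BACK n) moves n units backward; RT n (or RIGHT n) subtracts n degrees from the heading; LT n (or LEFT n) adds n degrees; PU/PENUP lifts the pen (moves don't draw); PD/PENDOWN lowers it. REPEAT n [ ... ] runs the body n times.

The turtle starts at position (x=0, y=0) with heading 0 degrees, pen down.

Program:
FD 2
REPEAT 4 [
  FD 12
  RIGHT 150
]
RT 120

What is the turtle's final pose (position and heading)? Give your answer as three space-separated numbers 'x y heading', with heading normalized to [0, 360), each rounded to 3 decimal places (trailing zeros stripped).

Answer: 9.608 -7.608 0

Derivation:
Executing turtle program step by step:
Start: pos=(0,0), heading=0, pen down
FD 2: (0,0) -> (2,0) [heading=0, draw]
REPEAT 4 [
  -- iteration 1/4 --
  FD 12: (2,0) -> (14,0) [heading=0, draw]
  RT 150: heading 0 -> 210
  -- iteration 2/4 --
  FD 12: (14,0) -> (3.608,-6) [heading=210, draw]
  RT 150: heading 210 -> 60
  -- iteration 3/4 --
  FD 12: (3.608,-6) -> (9.608,4.392) [heading=60, draw]
  RT 150: heading 60 -> 270
  -- iteration 4/4 --
  FD 12: (9.608,4.392) -> (9.608,-7.608) [heading=270, draw]
  RT 150: heading 270 -> 120
]
RT 120: heading 120 -> 0
Final: pos=(9.608,-7.608), heading=0, 5 segment(s) drawn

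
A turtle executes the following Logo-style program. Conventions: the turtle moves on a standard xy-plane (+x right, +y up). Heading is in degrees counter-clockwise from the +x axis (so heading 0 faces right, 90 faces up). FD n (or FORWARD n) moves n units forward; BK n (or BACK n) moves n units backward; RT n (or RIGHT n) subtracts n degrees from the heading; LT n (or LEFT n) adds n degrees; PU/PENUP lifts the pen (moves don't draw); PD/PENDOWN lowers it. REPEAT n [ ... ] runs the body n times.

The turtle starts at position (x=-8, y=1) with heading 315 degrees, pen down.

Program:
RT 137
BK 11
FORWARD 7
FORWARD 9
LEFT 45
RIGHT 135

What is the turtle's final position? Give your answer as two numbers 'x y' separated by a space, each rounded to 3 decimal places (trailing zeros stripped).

Executing turtle program step by step:
Start: pos=(-8,1), heading=315, pen down
RT 137: heading 315 -> 178
BK 11: (-8,1) -> (2.993,0.616) [heading=178, draw]
FD 7: (2.993,0.616) -> (-4.002,0.86) [heading=178, draw]
FD 9: (-4.002,0.86) -> (-12.997,1.174) [heading=178, draw]
LT 45: heading 178 -> 223
RT 135: heading 223 -> 88
Final: pos=(-12.997,1.174), heading=88, 3 segment(s) drawn

Answer: -12.997 1.174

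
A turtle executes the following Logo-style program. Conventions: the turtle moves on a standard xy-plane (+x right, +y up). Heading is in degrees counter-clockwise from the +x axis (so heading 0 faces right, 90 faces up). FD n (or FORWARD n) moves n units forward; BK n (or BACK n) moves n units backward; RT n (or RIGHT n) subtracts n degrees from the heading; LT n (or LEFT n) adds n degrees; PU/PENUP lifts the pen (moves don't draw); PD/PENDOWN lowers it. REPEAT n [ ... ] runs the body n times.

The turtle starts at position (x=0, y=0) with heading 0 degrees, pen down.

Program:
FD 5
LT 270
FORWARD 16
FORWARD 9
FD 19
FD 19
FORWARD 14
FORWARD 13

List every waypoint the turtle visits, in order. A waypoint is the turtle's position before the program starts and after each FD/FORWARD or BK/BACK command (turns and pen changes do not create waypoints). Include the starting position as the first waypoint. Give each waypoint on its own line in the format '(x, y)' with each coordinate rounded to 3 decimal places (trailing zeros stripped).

Answer: (0, 0)
(5, 0)
(5, -16)
(5, -25)
(5, -44)
(5, -63)
(5, -77)
(5, -90)

Derivation:
Executing turtle program step by step:
Start: pos=(0,0), heading=0, pen down
FD 5: (0,0) -> (5,0) [heading=0, draw]
LT 270: heading 0 -> 270
FD 16: (5,0) -> (5,-16) [heading=270, draw]
FD 9: (5,-16) -> (5,-25) [heading=270, draw]
FD 19: (5,-25) -> (5,-44) [heading=270, draw]
FD 19: (5,-44) -> (5,-63) [heading=270, draw]
FD 14: (5,-63) -> (5,-77) [heading=270, draw]
FD 13: (5,-77) -> (5,-90) [heading=270, draw]
Final: pos=(5,-90), heading=270, 7 segment(s) drawn
Waypoints (8 total):
(0, 0)
(5, 0)
(5, -16)
(5, -25)
(5, -44)
(5, -63)
(5, -77)
(5, -90)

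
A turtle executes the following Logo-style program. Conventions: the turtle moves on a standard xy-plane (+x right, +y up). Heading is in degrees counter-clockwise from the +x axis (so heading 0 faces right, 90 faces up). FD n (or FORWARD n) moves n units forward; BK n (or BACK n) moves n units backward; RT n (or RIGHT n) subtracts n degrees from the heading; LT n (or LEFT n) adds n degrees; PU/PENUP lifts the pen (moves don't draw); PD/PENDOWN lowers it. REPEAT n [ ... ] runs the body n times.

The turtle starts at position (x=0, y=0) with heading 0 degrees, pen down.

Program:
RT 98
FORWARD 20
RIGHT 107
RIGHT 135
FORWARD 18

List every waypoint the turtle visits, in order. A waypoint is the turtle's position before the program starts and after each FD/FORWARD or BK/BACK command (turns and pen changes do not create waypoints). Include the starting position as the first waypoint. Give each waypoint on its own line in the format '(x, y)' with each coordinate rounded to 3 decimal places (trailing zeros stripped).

Answer: (0, 0)
(-2.783, -19.805)
(14.131, -13.649)

Derivation:
Executing turtle program step by step:
Start: pos=(0,0), heading=0, pen down
RT 98: heading 0 -> 262
FD 20: (0,0) -> (-2.783,-19.805) [heading=262, draw]
RT 107: heading 262 -> 155
RT 135: heading 155 -> 20
FD 18: (-2.783,-19.805) -> (14.131,-13.649) [heading=20, draw]
Final: pos=(14.131,-13.649), heading=20, 2 segment(s) drawn
Waypoints (3 total):
(0, 0)
(-2.783, -19.805)
(14.131, -13.649)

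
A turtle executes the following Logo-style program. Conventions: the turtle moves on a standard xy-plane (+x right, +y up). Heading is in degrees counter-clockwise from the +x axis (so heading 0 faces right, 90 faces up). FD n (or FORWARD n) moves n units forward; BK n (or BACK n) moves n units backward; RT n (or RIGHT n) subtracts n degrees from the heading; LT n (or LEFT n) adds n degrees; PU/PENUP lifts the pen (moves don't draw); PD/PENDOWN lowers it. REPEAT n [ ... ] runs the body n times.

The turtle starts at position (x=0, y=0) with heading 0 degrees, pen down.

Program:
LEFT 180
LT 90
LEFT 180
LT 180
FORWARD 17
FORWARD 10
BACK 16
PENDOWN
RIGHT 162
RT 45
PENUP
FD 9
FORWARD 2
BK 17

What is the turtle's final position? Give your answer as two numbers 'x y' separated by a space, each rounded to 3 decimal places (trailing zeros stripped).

Answer: -2.724 -16.346

Derivation:
Executing turtle program step by step:
Start: pos=(0,0), heading=0, pen down
LT 180: heading 0 -> 180
LT 90: heading 180 -> 270
LT 180: heading 270 -> 90
LT 180: heading 90 -> 270
FD 17: (0,0) -> (0,-17) [heading=270, draw]
FD 10: (0,-17) -> (0,-27) [heading=270, draw]
BK 16: (0,-27) -> (0,-11) [heading=270, draw]
PD: pen down
RT 162: heading 270 -> 108
RT 45: heading 108 -> 63
PU: pen up
FD 9: (0,-11) -> (4.086,-2.981) [heading=63, move]
FD 2: (4.086,-2.981) -> (4.994,-1.199) [heading=63, move]
BK 17: (4.994,-1.199) -> (-2.724,-16.346) [heading=63, move]
Final: pos=(-2.724,-16.346), heading=63, 3 segment(s) drawn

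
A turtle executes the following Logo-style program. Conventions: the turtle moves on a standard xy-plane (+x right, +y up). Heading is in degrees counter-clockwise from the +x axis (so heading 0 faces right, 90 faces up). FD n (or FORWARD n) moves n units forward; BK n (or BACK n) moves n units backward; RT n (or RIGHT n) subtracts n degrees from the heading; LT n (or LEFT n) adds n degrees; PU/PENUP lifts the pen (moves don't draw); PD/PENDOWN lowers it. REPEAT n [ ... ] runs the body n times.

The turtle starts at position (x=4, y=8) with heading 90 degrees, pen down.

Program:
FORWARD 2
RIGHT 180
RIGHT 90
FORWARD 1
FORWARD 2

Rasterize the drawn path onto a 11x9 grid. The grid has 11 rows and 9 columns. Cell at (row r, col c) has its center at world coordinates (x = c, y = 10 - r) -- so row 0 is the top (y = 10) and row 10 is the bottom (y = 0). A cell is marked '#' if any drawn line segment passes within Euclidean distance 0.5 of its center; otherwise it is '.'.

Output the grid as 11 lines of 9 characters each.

Segment 0: (4,8) -> (4,10)
Segment 1: (4,10) -> (3,10)
Segment 2: (3,10) -> (1,10)

Answer: .####....
....#....
....#....
.........
.........
.........
.........
.........
.........
.........
.........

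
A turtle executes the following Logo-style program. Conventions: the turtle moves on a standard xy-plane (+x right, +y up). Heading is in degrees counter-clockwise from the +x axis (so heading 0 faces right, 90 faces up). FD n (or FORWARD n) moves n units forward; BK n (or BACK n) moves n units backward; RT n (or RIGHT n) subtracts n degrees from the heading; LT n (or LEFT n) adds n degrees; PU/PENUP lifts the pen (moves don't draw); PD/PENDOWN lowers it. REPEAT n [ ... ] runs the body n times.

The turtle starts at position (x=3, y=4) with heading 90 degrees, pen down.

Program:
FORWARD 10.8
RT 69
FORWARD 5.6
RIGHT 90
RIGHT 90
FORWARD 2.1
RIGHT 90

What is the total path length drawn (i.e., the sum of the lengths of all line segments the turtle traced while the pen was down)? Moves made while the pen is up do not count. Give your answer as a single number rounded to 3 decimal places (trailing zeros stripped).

Answer: 18.5

Derivation:
Executing turtle program step by step:
Start: pos=(3,4), heading=90, pen down
FD 10.8: (3,4) -> (3,14.8) [heading=90, draw]
RT 69: heading 90 -> 21
FD 5.6: (3,14.8) -> (8.228,16.807) [heading=21, draw]
RT 90: heading 21 -> 291
RT 90: heading 291 -> 201
FD 2.1: (8.228,16.807) -> (6.268,16.054) [heading=201, draw]
RT 90: heading 201 -> 111
Final: pos=(6.268,16.054), heading=111, 3 segment(s) drawn

Segment lengths:
  seg 1: (3,4) -> (3,14.8), length = 10.8
  seg 2: (3,14.8) -> (8.228,16.807), length = 5.6
  seg 3: (8.228,16.807) -> (6.268,16.054), length = 2.1
Total = 18.5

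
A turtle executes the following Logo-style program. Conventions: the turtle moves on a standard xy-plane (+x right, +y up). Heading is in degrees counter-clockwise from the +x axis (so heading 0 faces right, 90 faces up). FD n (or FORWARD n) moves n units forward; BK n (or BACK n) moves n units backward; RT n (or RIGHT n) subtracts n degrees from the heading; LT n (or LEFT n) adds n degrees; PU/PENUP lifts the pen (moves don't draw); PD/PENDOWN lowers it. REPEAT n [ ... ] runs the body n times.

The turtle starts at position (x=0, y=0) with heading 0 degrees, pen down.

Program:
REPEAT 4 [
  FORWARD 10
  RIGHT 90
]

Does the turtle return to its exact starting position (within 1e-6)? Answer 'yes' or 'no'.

Answer: yes

Derivation:
Executing turtle program step by step:
Start: pos=(0,0), heading=0, pen down
REPEAT 4 [
  -- iteration 1/4 --
  FD 10: (0,0) -> (10,0) [heading=0, draw]
  RT 90: heading 0 -> 270
  -- iteration 2/4 --
  FD 10: (10,0) -> (10,-10) [heading=270, draw]
  RT 90: heading 270 -> 180
  -- iteration 3/4 --
  FD 10: (10,-10) -> (0,-10) [heading=180, draw]
  RT 90: heading 180 -> 90
  -- iteration 4/4 --
  FD 10: (0,-10) -> (0,0) [heading=90, draw]
  RT 90: heading 90 -> 0
]
Final: pos=(0,0), heading=0, 4 segment(s) drawn

Start position: (0, 0)
Final position: (0, 0)
Distance = 0; < 1e-6 -> CLOSED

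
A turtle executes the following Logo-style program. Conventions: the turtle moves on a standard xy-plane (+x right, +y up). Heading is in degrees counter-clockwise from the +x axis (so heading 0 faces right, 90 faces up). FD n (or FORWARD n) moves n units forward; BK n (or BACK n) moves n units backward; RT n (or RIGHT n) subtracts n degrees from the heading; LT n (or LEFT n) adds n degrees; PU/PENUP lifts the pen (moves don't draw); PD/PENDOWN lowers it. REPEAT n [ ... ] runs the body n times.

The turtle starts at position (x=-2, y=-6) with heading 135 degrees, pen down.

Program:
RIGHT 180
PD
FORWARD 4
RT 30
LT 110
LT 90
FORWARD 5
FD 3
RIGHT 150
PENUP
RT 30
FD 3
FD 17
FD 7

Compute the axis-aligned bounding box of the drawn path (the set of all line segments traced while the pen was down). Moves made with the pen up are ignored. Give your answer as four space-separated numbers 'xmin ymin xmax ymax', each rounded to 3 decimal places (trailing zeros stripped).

Executing turtle program step by step:
Start: pos=(-2,-6), heading=135, pen down
RT 180: heading 135 -> 315
PD: pen down
FD 4: (-2,-6) -> (0.828,-8.828) [heading=315, draw]
RT 30: heading 315 -> 285
LT 110: heading 285 -> 35
LT 90: heading 35 -> 125
FD 5: (0.828,-8.828) -> (-2.039,-4.733) [heading=125, draw]
FD 3: (-2.039,-4.733) -> (-3.76,-2.275) [heading=125, draw]
RT 150: heading 125 -> 335
PU: pen up
RT 30: heading 335 -> 305
FD 3: (-3.76,-2.275) -> (-2.039,-4.733) [heading=305, move]
FD 17: (-2.039,-4.733) -> (7.711,-18.658) [heading=305, move]
FD 7: (7.711,-18.658) -> (11.726,-24.392) [heading=305, move]
Final: pos=(11.726,-24.392), heading=305, 3 segment(s) drawn

Segment endpoints: x in {-3.76, -2.039, -2, 0.828}, y in {-8.828, -6, -4.733, -2.275}
xmin=-3.76, ymin=-8.828, xmax=0.828, ymax=-2.275

Answer: -3.76 -8.828 0.828 -2.275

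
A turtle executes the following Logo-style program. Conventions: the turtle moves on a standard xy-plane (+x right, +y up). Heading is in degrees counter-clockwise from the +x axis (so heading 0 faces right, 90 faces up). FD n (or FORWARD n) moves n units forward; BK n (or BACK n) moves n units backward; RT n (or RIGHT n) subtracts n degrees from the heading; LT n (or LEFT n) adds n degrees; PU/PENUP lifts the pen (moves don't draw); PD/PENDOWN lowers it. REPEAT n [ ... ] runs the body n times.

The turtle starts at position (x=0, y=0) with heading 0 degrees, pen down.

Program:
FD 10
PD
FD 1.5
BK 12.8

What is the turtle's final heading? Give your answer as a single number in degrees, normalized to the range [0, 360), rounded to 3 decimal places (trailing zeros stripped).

Answer: 0

Derivation:
Executing turtle program step by step:
Start: pos=(0,0), heading=0, pen down
FD 10: (0,0) -> (10,0) [heading=0, draw]
PD: pen down
FD 1.5: (10,0) -> (11.5,0) [heading=0, draw]
BK 12.8: (11.5,0) -> (-1.3,0) [heading=0, draw]
Final: pos=(-1.3,0), heading=0, 3 segment(s) drawn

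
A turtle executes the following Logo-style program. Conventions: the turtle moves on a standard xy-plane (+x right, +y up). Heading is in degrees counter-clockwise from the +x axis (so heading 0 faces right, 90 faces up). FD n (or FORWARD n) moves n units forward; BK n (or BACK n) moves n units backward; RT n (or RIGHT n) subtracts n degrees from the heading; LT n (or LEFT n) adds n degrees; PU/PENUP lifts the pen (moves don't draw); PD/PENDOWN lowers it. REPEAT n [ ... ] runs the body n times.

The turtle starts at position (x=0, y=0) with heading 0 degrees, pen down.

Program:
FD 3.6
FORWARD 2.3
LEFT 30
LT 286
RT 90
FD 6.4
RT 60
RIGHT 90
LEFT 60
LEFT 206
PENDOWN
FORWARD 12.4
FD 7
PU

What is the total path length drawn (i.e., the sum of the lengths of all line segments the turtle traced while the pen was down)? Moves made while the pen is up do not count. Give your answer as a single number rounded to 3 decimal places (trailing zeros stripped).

Answer: 31.7

Derivation:
Executing turtle program step by step:
Start: pos=(0,0), heading=0, pen down
FD 3.6: (0,0) -> (3.6,0) [heading=0, draw]
FD 2.3: (3.6,0) -> (5.9,0) [heading=0, draw]
LT 30: heading 0 -> 30
LT 286: heading 30 -> 316
RT 90: heading 316 -> 226
FD 6.4: (5.9,0) -> (1.454,-4.604) [heading=226, draw]
RT 60: heading 226 -> 166
RT 90: heading 166 -> 76
LT 60: heading 76 -> 136
LT 206: heading 136 -> 342
PD: pen down
FD 12.4: (1.454,-4.604) -> (13.247,-8.436) [heading=342, draw]
FD 7: (13.247,-8.436) -> (19.905,-10.599) [heading=342, draw]
PU: pen up
Final: pos=(19.905,-10.599), heading=342, 5 segment(s) drawn

Segment lengths:
  seg 1: (0,0) -> (3.6,0), length = 3.6
  seg 2: (3.6,0) -> (5.9,0), length = 2.3
  seg 3: (5.9,0) -> (1.454,-4.604), length = 6.4
  seg 4: (1.454,-4.604) -> (13.247,-8.436), length = 12.4
  seg 5: (13.247,-8.436) -> (19.905,-10.599), length = 7
Total = 31.7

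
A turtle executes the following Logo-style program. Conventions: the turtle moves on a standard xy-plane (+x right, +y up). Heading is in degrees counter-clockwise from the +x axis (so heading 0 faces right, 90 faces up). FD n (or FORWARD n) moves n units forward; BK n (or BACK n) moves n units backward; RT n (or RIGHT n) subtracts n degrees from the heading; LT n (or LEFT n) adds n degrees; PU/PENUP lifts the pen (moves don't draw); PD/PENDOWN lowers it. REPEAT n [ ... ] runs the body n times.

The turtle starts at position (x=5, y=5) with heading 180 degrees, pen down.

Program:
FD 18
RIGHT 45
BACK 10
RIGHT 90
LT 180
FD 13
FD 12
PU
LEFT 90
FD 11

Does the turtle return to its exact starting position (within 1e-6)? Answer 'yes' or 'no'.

Executing turtle program step by step:
Start: pos=(5,5), heading=180, pen down
FD 18: (5,5) -> (-13,5) [heading=180, draw]
RT 45: heading 180 -> 135
BK 10: (-13,5) -> (-5.929,-2.071) [heading=135, draw]
RT 90: heading 135 -> 45
LT 180: heading 45 -> 225
FD 13: (-5.929,-2.071) -> (-15.121,-11.263) [heading=225, draw]
FD 12: (-15.121,-11.263) -> (-23.607,-19.749) [heading=225, draw]
PU: pen up
LT 90: heading 225 -> 315
FD 11: (-23.607,-19.749) -> (-15.828,-27.527) [heading=315, move]
Final: pos=(-15.828,-27.527), heading=315, 4 segment(s) drawn

Start position: (5, 5)
Final position: (-15.828, -27.527)
Distance = 38.624; >= 1e-6 -> NOT closed

Answer: no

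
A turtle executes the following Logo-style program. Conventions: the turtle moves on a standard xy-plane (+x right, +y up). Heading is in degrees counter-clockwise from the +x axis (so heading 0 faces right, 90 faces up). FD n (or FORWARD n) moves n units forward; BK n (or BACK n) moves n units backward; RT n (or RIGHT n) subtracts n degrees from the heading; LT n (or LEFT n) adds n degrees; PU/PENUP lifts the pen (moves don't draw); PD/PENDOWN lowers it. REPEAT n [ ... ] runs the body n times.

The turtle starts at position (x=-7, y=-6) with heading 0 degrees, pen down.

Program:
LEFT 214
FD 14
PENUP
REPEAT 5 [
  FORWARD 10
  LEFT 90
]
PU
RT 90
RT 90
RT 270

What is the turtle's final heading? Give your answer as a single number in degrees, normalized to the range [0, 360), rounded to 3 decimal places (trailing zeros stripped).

Executing turtle program step by step:
Start: pos=(-7,-6), heading=0, pen down
LT 214: heading 0 -> 214
FD 14: (-7,-6) -> (-18.607,-13.829) [heading=214, draw]
PU: pen up
REPEAT 5 [
  -- iteration 1/5 --
  FD 10: (-18.607,-13.829) -> (-26.897,-19.421) [heading=214, move]
  LT 90: heading 214 -> 304
  -- iteration 2/5 --
  FD 10: (-26.897,-19.421) -> (-21.305,-27.711) [heading=304, move]
  LT 90: heading 304 -> 34
  -- iteration 3/5 --
  FD 10: (-21.305,-27.711) -> (-13.015,-22.119) [heading=34, move]
  LT 90: heading 34 -> 124
  -- iteration 4/5 --
  FD 10: (-13.015,-22.119) -> (-18.607,-13.829) [heading=124, move]
  LT 90: heading 124 -> 214
  -- iteration 5/5 --
  FD 10: (-18.607,-13.829) -> (-26.897,-19.421) [heading=214, move]
  LT 90: heading 214 -> 304
]
PU: pen up
RT 90: heading 304 -> 214
RT 90: heading 214 -> 124
RT 270: heading 124 -> 214
Final: pos=(-26.897,-19.421), heading=214, 1 segment(s) drawn

Answer: 214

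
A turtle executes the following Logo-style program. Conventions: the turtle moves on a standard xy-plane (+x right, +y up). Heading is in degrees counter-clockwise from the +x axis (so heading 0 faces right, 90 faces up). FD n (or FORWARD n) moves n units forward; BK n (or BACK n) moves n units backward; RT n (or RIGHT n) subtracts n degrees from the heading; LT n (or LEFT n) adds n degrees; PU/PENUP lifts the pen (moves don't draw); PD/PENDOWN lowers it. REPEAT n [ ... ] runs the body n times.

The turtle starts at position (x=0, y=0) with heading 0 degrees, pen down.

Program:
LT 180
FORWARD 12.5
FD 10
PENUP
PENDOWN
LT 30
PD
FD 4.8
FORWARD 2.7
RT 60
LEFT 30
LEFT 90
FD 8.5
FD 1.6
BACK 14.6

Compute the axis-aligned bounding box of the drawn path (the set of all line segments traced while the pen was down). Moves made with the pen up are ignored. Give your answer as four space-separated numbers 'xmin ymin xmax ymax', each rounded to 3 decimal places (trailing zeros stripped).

Answer: -28.995 -13.85 0 0.75

Derivation:
Executing turtle program step by step:
Start: pos=(0,0), heading=0, pen down
LT 180: heading 0 -> 180
FD 12.5: (0,0) -> (-12.5,0) [heading=180, draw]
FD 10: (-12.5,0) -> (-22.5,0) [heading=180, draw]
PU: pen up
PD: pen down
LT 30: heading 180 -> 210
PD: pen down
FD 4.8: (-22.5,0) -> (-26.657,-2.4) [heading=210, draw]
FD 2.7: (-26.657,-2.4) -> (-28.995,-3.75) [heading=210, draw]
RT 60: heading 210 -> 150
LT 30: heading 150 -> 180
LT 90: heading 180 -> 270
FD 8.5: (-28.995,-3.75) -> (-28.995,-12.25) [heading=270, draw]
FD 1.6: (-28.995,-12.25) -> (-28.995,-13.85) [heading=270, draw]
BK 14.6: (-28.995,-13.85) -> (-28.995,0.75) [heading=270, draw]
Final: pos=(-28.995,0.75), heading=270, 7 segment(s) drawn

Segment endpoints: x in {-28.995, -28.995, -26.657, -22.5, -12.5, 0}, y in {-13.85, -12.25, -3.75, -2.4, 0, 0, 0, 0.75}
xmin=-28.995, ymin=-13.85, xmax=0, ymax=0.75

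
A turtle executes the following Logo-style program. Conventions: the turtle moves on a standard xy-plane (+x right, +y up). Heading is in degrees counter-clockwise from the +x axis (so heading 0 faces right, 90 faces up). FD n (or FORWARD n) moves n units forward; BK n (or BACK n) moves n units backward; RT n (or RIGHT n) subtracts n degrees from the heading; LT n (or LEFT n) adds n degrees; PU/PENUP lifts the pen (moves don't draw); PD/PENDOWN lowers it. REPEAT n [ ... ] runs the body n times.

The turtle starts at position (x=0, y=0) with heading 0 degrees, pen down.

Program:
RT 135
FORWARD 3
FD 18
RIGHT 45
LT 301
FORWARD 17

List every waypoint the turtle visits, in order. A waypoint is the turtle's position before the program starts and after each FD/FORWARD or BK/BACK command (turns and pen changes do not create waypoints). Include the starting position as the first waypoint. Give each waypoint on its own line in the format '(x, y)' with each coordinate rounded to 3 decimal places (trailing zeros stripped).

Answer: (0, 0)
(-2.121, -2.121)
(-14.849, -14.849)
(-23.605, -0.277)

Derivation:
Executing turtle program step by step:
Start: pos=(0,0), heading=0, pen down
RT 135: heading 0 -> 225
FD 3: (0,0) -> (-2.121,-2.121) [heading=225, draw]
FD 18: (-2.121,-2.121) -> (-14.849,-14.849) [heading=225, draw]
RT 45: heading 225 -> 180
LT 301: heading 180 -> 121
FD 17: (-14.849,-14.849) -> (-23.605,-0.277) [heading=121, draw]
Final: pos=(-23.605,-0.277), heading=121, 3 segment(s) drawn
Waypoints (4 total):
(0, 0)
(-2.121, -2.121)
(-14.849, -14.849)
(-23.605, -0.277)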